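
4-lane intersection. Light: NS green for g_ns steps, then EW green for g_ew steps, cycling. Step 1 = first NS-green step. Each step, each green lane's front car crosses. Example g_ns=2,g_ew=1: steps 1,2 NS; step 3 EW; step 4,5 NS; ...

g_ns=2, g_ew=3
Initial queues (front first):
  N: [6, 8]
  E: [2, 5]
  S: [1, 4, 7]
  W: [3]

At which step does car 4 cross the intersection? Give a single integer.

Step 1 [NS]: N:car6-GO,E:wait,S:car1-GO,W:wait | queues: N=1 E=2 S=2 W=1
Step 2 [NS]: N:car8-GO,E:wait,S:car4-GO,W:wait | queues: N=0 E=2 S=1 W=1
Step 3 [EW]: N:wait,E:car2-GO,S:wait,W:car3-GO | queues: N=0 E=1 S=1 W=0
Step 4 [EW]: N:wait,E:car5-GO,S:wait,W:empty | queues: N=0 E=0 S=1 W=0
Step 5 [EW]: N:wait,E:empty,S:wait,W:empty | queues: N=0 E=0 S=1 W=0
Step 6 [NS]: N:empty,E:wait,S:car7-GO,W:wait | queues: N=0 E=0 S=0 W=0
Car 4 crosses at step 2

2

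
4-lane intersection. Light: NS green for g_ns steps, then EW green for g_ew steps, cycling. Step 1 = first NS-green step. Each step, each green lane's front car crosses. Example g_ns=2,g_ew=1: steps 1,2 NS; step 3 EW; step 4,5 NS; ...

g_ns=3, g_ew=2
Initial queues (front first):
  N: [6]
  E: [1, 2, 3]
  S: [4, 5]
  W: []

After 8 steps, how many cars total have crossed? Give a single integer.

Step 1 [NS]: N:car6-GO,E:wait,S:car4-GO,W:wait | queues: N=0 E=3 S=1 W=0
Step 2 [NS]: N:empty,E:wait,S:car5-GO,W:wait | queues: N=0 E=3 S=0 W=0
Step 3 [NS]: N:empty,E:wait,S:empty,W:wait | queues: N=0 E=3 S=0 W=0
Step 4 [EW]: N:wait,E:car1-GO,S:wait,W:empty | queues: N=0 E=2 S=0 W=0
Step 5 [EW]: N:wait,E:car2-GO,S:wait,W:empty | queues: N=0 E=1 S=0 W=0
Step 6 [NS]: N:empty,E:wait,S:empty,W:wait | queues: N=0 E=1 S=0 W=0
Step 7 [NS]: N:empty,E:wait,S:empty,W:wait | queues: N=0 E=1 S=0 W=0
Step 8 [NS]: N:empty,E:wait,S:empty,W:wait | queues: N=0 E=1 S=0 W=0
Cars crossed by step 8: 5

Answer: 5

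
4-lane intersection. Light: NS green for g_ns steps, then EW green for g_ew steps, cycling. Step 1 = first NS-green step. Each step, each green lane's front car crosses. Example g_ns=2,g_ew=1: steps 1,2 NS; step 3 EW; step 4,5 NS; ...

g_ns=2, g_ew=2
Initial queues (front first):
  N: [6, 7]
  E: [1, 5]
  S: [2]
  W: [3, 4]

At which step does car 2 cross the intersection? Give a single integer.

Step 1 [NS]: N:car6-GO,E:wait,S:car2-GO,W:wait | queues: N=1 E=2 S=0 W=2
Step 2 [NS]: N:car7-GO,E:wait,S:empty,W:wait | queues: N=0 E=2 S=0 W=2
Step 3 [EW]: N:wait,E:car1-GO,S:wait,W:car3-GO | queues: N=0 E=1 S=0 W=1
Step 4 [EW]: N:wait,E:car5-GO,S:wait,W:car4-GO | queues: N=0 E=0 S=0 W=0
Car 2 crosses at step 1

1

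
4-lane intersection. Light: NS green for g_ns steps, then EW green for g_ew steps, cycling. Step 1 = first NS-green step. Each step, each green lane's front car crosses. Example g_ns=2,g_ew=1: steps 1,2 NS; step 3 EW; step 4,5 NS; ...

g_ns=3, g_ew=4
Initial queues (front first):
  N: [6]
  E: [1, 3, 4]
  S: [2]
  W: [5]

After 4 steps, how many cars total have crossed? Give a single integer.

Step 1 [NS]: N:car6-GO,E:wait,S:car2-GO,W:wait | queues: N=0 E=3 S=0 W=1
Step 2 [NS]: N:empty,E:wait,S:empty,W:wait | queues: N=0 E=3 S=0 W=1
Step 3 [NS]: N:empty,E:wait,S:empty,W:wait | queues: N=0 E=3 S=0 W=1
Step 4 [EW]: N:wait,E:car1-GO,S:wait,W:car5-GO | queues: N=0 E=2 S=0 W=0
Cars crossed by step 4: 4

Answer: 4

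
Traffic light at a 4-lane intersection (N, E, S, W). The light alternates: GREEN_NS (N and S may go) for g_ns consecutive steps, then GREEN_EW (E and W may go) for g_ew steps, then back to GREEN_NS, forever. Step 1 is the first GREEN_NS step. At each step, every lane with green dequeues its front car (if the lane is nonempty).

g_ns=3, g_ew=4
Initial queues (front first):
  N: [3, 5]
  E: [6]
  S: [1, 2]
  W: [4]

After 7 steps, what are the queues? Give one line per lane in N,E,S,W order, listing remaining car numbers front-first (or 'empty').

Step 1 [NS]: N:car3-GO,E:wait,S:car1-GO,W:wait | queues: N=1 E=1 S=1 W=1
Step 2 [NS]: N:car5-GO,E:wait,S:car2-GO,W:wait | queues: N=0 E=1 S=0 W=1
Step 3 [NS]: N:empty,E:wait,S:empty,W:wait | queues: N=0 E=1 S=0 W=1
Step 4 [EW]: N:wait,E:car6-GO,S:wait,W:car4-GO | queues: N=0 E=0 S=0 W=0

N: empty
E: empty
S: empty
W: empty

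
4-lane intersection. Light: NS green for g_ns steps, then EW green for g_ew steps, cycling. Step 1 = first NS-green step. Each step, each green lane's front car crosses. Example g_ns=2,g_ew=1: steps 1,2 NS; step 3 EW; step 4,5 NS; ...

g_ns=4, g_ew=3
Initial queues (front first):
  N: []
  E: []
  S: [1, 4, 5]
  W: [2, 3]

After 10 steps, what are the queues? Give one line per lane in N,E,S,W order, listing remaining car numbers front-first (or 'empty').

Step 1 [NS]: N:empty,E:wait,S:car1-GO,W:wait | queues: N=0 E=0 S=2 W=2
Step 2 [NS]: N:empty,E:wait,S:car4-GO,W:wait | queues: N=0 E=0 S=1 W=2
Step 3 [NS]: N:empty,E:wait,S:car5-GO,W:wait | queues: N=0 E=0 S=0 W=2
Step 4 [NS]: N:empty,E:wait,S:empty,W:wait | queues: N=0 E=0 S=0 W=2
Step 5 [EW]: N:wait,E:empty,S:wait,W:car2-GO | queues: N=0 E=0 S=0 W=1
Step 6 [EW]: N:wait,E:empty,S:wait,W:car3-GO | queues: N=0 E=0 S=0 W=0

N: empty
E: empty
S: empty
W: empty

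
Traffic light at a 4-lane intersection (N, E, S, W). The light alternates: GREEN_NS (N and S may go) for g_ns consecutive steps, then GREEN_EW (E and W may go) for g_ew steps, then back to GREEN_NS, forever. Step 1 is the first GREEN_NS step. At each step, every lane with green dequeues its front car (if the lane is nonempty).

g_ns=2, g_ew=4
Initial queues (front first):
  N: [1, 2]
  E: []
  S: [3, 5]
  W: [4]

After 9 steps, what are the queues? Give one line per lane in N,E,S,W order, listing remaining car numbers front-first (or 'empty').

Step 1 [NS]: N:car1-GO,E:wait,S:car3-GO,W:wait | queues: N=1 E=0 S=1 W=1
Step 2 [NS]: N:car2-GO,E:wait,S:car5-GO,W:wait | queues: N=0 E=0 S=0 W=1
Step 3 [EW]: N:wait,E:empty,S:wait,W:car4-GO | queues: N=0 E=0 S=0 W=0

N: empty
E: empty
S: empty
W: empty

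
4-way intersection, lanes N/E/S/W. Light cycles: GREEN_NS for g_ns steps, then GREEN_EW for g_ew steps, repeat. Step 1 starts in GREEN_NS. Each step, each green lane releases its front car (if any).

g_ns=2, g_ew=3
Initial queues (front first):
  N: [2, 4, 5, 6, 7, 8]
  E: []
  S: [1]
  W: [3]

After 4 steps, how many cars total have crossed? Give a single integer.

Answer: 4

Derivation:
Step 1 [NS]: N:car2-GO,E:wait,S:car1-GO,W:wait | queues: N=5 E=0 S=0 W=1
Step 2 [NS]: N:car4-GO,E:wait,S:empty,W:wait | queues: N=4 E=0 S=0 W=1
Step 3 [EW]: N:wait,E:empty,S:wait,W:car3-GO | queues: N=4 E=0 S=0 W=0
Step 4 [EW]: N:wait,E:empty,S:wait,W:empty | queues: N=4 E=0 S=0 W=0
Cars crossed by step 4: 4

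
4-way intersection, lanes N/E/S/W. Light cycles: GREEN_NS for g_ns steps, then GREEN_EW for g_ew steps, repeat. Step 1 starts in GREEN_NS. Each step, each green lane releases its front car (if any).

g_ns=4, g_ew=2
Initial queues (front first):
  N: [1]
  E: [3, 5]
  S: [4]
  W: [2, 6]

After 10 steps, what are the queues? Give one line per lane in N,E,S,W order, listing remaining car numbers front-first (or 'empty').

Step 1 [NS]: N:car1-GO,E:wait,S:car4-GO,W:wait | queues: N=0 E=2 S=0 W=2
Step 2 [NS]: N:empty,E:wait,S:empty,W:wait | queues: N=0 E=2 S=0 W=2
Step 3 [NS]: N:empty,E:wait,S:empty,W:wait | queues: N=0 E=2 S=0 W=2
Step 4 [NS]: N:empty,E:wait,S:empty,W:wait | queues: N=0 E=2 S=0 W=2
Step 5 [EW]: N:wait,E:car3-GO,S:wait,W:car2-GO | queues: N=0 E=1 S=0 W=1
Step 6 [EW]: N:wait,E:car5-GO,S:wait,W:car6-GO | queues: N=0 E=0 S=0 W=0

N: empty
E: empty
S: empty
W: empty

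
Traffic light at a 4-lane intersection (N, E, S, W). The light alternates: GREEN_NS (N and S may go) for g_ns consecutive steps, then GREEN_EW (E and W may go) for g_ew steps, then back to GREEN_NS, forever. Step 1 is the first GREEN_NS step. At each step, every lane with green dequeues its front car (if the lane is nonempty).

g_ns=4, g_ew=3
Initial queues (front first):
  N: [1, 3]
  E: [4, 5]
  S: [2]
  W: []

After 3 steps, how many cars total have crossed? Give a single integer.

Step 1 [NS]: N:car1-GO,E:wait,S:car2-GO,W:wait | queues: N=1 E=2 S=0 W=0
Step 2 [NS]: N:car3-GO,E:wait,S:empty,W:wait | queues: N=0 E=2 S=0 W=0
Step 3 [NS]: N:empty,E:wait,S:empty,W:wait | queues: N=0 E=2 S=0 W=0
Cars crossed by step 3: 3

Answer: 3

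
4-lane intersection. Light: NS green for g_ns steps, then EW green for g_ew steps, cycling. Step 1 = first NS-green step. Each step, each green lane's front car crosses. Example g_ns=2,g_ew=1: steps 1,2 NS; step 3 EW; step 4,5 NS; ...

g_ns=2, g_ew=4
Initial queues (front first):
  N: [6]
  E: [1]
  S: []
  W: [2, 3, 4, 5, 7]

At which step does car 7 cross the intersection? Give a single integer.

Step 1 [NS]: N:car6-GO,E:wait,S:empty,W:wait | queues: N=0 E=1 S=0 W=5
Step 2 [NS]: N:empty,E:wait,S:empty,W:wait | queues: N=0 E=1 S=0 W=5
Step 3 [EW]: N:wait,E:car1-GO,S:wait,W:car2-GO | queues: N=0 E=0 S=0 W=4
Step 4 [EW]: N:wait,E:empty,S:wait,W:car3-GO | queues: N=0 E=0 S=0 W=3
Step 5 [EW]: N:wait,E:empty,S:wait,W:car4-GO | queues: N=0 E=0 S=0 W=2
Step 6 [EW]: N:wait,E:empty,S:wait,W:car5-GO | queues: N=0 E=0 S=0 W=1
Step 7 [NS]: N:empty,E:wait,S:empty,W:wait | queues: N=0 E=0 S=0 W=1
Step 8 [NS]: N:empty,E:wait,S:empty,W:wait | queues: N=0 E=0 S=0 W=1
Step 9 [EW]: N:wait,E:empty,S:wait,W:car7-GO | queues: N=0 E=0 S=0 W=0
Car 7 crosses at step 9

9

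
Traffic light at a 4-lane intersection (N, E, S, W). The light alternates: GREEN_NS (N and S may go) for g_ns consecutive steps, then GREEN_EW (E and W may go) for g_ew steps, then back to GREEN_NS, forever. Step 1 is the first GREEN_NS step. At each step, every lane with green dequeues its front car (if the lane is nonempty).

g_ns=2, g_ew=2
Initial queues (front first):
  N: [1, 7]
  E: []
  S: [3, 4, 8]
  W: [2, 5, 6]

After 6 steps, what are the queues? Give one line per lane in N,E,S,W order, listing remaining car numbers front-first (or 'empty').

Step 1 [NS]: N:car1-GO,E:wait,S:car3-GO,W:wait | queues: N=1 E=0 S=2 W=3
Step 2 [NS]: N:car7-GO,E:wait,S:car4-GO,W:wait | queues: N=0 E=0 S=1 W=3
Step 3 [EW]: N:wait,E:empty,S:wait,W:car2-GO | queues: N=0 E=0 S=1 W=2
Step 4 [EW]: N:wait,E:empty,S:wait,W:car5-GO | queues: N=0 E=0 S=1 W=1
Step 5 [NS]: N:empty,E:wait,S:car8-GO,W:wait | queues: N=0 E=0 S=0 W=1
Step 6 [NS]: N:empty,E:wait,S:empty,W:wait | queues: N=0 E=0 S=0 W=1

N: empty
E: empty
S: empty
W: 6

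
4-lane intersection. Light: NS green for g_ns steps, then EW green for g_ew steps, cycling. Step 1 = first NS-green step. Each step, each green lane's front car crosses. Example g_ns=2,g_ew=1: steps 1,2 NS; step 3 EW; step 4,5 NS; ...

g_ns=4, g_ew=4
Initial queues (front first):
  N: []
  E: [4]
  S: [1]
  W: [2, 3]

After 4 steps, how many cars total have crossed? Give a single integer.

Answer: 1

Derivation:
Step 1 [NS]: N:empty,E:wait,S:car1-GO,W:wait | queues: N=0 E=1 S=0 W=2
Step 2 [NS]: N:empty,E:wait,S:empty,W:wait | queues: N=0 E=1 S=0 W=2
Step 3 [NS]: N:empty,E:wait,S:empty,W:wait | queues: N=0 E=1 S=0 W=2
Step 4 [NS]: N:empty,E:wait,S:empty,W:wait | queues: N=0 E=1 S=0 W=2
Cars crossed by step 4: 1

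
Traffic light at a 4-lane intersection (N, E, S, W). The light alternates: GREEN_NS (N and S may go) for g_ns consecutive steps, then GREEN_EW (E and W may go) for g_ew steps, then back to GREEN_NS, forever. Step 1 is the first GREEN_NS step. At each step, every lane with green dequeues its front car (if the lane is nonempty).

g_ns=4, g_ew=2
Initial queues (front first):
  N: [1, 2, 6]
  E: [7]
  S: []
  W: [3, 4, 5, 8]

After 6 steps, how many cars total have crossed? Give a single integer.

Answer: 6

Derivation:
Step 1 [NS]: N:car1-GO,E:wait,S:empty,W:wait | queues: N=2 E=1 S=0 W=4
Step 2 [NS]: N:car2-GO,E:wait,S:empty,W:wait | queues: N=1 E=1 S=0 W=4
Step 3 [NS]: N:car6-GO,E:wait,S:empty,W:wait | queues: N=0 E=1 S=0 W=4
Step 4 [NS]: N:empty,E:wait,S:empty,W:wait | queues: N=0 E=1 S=0 W=4
Step 5 [EW]: N:wait,E:car7-GO,S:wait,W:car3-GO | queues: N=0 E=0 S=0 W=3
Step 6 [EW]: N:wait,E:empty,S:wait,W:car4-GO | queues: N=0 E=0 S=0 W=2
Cars crossed by step 6: 6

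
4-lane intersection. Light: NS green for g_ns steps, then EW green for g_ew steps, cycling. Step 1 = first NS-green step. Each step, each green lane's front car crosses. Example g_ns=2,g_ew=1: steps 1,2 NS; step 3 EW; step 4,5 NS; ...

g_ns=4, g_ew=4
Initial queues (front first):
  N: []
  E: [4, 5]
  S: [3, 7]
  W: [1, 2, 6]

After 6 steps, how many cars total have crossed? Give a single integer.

Step 1 [NS]: N:empty,E:wait,S:car3-GO,W:wait | queues: N=0 E=2 S=1 W=3
Step 2 [NS]: N:empty,E:wait,S:car7-GO,W:wait | queues: N=0 E=2 S=0 W=3
Step 3 [NS]: N:empty,E:wait,S:empty,W:wait | queues: N=0 E=2 S=0 W=3
Step 4 [NS]: N:empty,E:wait,S:empty,W:wait | queues: N=0 E=2 S=0 W=3
Step 5 [EW]: N:wait,E:car4-GO,S:wait,W:car1-GO | queues: N=0 E=1 S=0 W=2
Step 6 [EW]: N:wait,E:car5-GO,S:wait,W:car2-GO | queues: N=0 E=0 S=0 W=1
Cars crossed by step 6: 6

Answer: 6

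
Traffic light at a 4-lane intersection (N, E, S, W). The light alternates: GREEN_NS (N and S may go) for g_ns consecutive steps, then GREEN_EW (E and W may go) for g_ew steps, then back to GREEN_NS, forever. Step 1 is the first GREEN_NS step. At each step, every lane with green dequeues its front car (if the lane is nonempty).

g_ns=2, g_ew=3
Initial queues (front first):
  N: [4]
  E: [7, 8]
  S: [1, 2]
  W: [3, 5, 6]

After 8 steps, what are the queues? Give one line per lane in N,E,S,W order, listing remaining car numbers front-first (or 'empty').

Step 1 [NS]: N:car4-GO,E:wait,S:car1-GO,W:wait | queues: N=0 E=2 S=1 W=3
Step 2 [NS]: N:empty,E:wait,S:car2-GO,W:wait | queues: N=0 E=2 S=0 W=3
Step 3 [EW]: N:wait,E:car7-GO,S:wait,W:car3-GO | queues: N=0 E=1 S=0 W=2
Step 4 [EW]: N:wait,E:car8-GO,S:wait,W:car5-GO | queues: N=0 E=0 S=0 W=1
Step 5 [EW]: N:wait,E:empty,S:wait,W:car6-GO | queues: N=0 E=0 S=0 W=0

N: empty
E: empty
S: empty
W: empty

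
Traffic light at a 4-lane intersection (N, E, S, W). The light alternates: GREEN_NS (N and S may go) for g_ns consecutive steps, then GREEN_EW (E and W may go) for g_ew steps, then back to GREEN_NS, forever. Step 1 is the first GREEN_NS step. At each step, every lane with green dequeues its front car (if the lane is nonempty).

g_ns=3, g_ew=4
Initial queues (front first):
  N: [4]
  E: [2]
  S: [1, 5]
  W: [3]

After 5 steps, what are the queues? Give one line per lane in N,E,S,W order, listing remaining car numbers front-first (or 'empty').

Step 1 [NS]: N:car4-GO,E:wait,S:car1-GO,W:wait | queues: N=0 E=1 S=1 W=1
Step 2 [NS]: N:empty,E:wait,S:car5-GO,W:wait | queues: N=0 E=1 S=0 W=1
Step 3 [NS]: N:empty,E:wait,S:empty,W:wait | queues: N=0 E=1 S=0 W=1
Step 4 [EW]: N:wait,E:car2-GO,S:wait,W:car3-GO | queues: N=0 E=0 S=0 W=0

N: empty
E: empty
S: empty
W: empty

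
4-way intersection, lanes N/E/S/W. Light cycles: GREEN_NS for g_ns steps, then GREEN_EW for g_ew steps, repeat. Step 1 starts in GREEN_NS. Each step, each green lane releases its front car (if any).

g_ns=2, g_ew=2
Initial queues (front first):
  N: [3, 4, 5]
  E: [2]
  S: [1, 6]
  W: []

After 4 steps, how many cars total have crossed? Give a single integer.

Step 1 [NS]: N:car3-GO,E:wait,S:car1-GO,W:wait | queues: N=2 E=1 S=1 W=0
Step 2 [NS]: N:car4-GO,E:wait,S:car6-GO,W:wait | queues: N=1 E=1 S=0 W=0
Step 3 [EW]: N:wait,E:car2-GO,S:wait,W:empty | queues: N=1 E=0 S=0 W=0
Step 4 [EW]: N:wait,E:empty,S:wait,W:empty | queues: N=1 E=0 S=0 W=0
Cars crossed by step 4: 5

Answer: 5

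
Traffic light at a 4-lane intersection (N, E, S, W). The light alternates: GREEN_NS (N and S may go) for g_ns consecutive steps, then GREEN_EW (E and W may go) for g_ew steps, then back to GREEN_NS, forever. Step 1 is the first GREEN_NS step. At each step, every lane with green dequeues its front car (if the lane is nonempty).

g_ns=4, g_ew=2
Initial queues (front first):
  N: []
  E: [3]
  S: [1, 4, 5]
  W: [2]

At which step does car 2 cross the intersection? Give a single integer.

Step 1 [NS]: N:empty,E:wait,S:car1-GO,W:wait | queues: N=0 E=1 S=2 W=1
Step 2 [NS]: N:empty,E:wait,S:car4-GO,W:wait | queues: N=0 E=1 S=1 W=1
Step 3 [NS]: N:empty,E:wait,S:car5-GO,W:wait | queues: N=0 E=1 S=0 W=1
Step 4 [NS]: N:empty,E:wait,S:empty,W:wait | queues: N=0 E=1 S=0 W=1
Step 5 [EW]: N:wait,E:car3-GO,S:wait,W:car2-GO | queues: N=0 E=0 S=0 W=0
Car 2 crosses at step 5

5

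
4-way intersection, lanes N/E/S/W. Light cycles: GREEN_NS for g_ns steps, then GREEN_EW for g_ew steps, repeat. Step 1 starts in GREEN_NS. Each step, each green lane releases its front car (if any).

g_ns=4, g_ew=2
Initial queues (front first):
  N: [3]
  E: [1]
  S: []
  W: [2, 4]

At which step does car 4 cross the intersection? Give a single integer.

Step 1 [NS]: N:car3-GO,E:wait,S:empty,W:wait | queues: N=0 E=1 S=0 W=2
Step 2 [NS]: N:empty,E:wait,S:empty,W:wait | queues: N=0 E=1 S=0 W=2
Step 3 [NS]: N:empty,E:wait,S:empty,W:wait | queues: N=0 E=1 S=0 W=2
Step 4 [NS]: N:empty,E:wait,S:empty,W:wait | queues: N=0 E=1 S=0 W=2
Step 5 [EW]: N:wait,E:car1-GO,S:wait,W:car2-GO | queues: N=0 E=0 S=0 W=1
Step 6 [EW]: N:wait,E:empty,S:wait,W:car4-GO | queues: N=0 E=0 S=0 W=0
Car 4 crosses at step 6

6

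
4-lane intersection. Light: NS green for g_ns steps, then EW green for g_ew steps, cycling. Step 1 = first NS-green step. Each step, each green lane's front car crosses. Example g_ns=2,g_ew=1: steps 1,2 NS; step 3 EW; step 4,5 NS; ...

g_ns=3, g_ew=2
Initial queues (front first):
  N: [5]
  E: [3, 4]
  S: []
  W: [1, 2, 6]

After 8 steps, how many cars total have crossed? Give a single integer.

Step 1 [NS]: N:car5-GO,E:wait,S:empty,W:wait | queues: N=0 E=2 S=0 W=3
Step 2 [NS]: N:empty,E:wait,S:empty,W:wait | queues: N=0 E=2 S=0 W=3
Step 3 [NS]: N:empty,E:wait,S:empty,W:wait | queues: N=0 E=2 S=0 W=3
Step 4 [EW]: N:wait,E:car3-GO,S:wait,W:car1-GO | queues: N=0 E=1 S=0 W=2
Step 5 [EW]: N:wait,E:car4-GO,S:wait,W:car2-GO | queues: N=0 E=0 S=0 W=1
Step 6 [NS]: N:empty,E:wait,S:empty,W:wait | queues: N=0 E=0 S=0 W=1
Step 7 [NS]: N:empty,E:wait,S:empty,W:wait | queues: N=0 E=0 S=0 W=1
Step 8 [NS]: N:empty,E:wait,S:empty,W:wait | queues: N=0 E=0 S=0 W=1
Cars crossed by step 8: 5

Answer: 5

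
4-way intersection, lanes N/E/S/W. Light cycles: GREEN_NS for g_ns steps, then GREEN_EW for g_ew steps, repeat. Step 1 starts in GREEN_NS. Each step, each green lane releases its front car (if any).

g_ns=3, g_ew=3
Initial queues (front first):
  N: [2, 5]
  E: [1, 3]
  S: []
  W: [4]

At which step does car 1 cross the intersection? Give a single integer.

Step 1 [NS]: N:car2-GO,E:wait,S:empty,W:wait | queues: N=1 E=2 S=0 W=1
Step 2 [NS]: N:car5-GO,E:wait,S:empty,W:wait | queues: N=0 E=2 S=0 W=1
Step 3 [NS]: N:empty,E:wait,S:empty,W:wait | queues: N=0 E=2 S=0 W=1
Step 4 [EW]: N:wait,E:car1-GO,S:wait,W:car4-GO | queues: N=0 E=1 S=0 W=0
Step 5 [EW]: N:wait,E:car3-GO,S:wait,W:empty | queues: N=0 E=0 S=0 W=0
Car 1 crosses at step 4

4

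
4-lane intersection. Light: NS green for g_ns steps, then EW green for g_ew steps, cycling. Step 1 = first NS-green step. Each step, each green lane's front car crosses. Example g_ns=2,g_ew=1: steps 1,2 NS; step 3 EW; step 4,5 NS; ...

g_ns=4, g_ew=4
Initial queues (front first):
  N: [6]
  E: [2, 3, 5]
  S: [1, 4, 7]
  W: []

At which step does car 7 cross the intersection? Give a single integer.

Step 1 [NS]: N:car6-GO,E:wait,S:car1-GO,W:wait | queues: N=0 E=3 S=2 W=0
Step 2 [NS]: N:empty,E:wait,S:car4-GO,W:wait | queues: N=0 E=3 S=1 W=0
Step 3 [NS]: N:empty,E:wait,S:car7-GO,W:wait | queues: N=0 E=3 S=0 W=0
Step 4 [NS]: N:empty,E:wait,S:empty,W:wait | queues: N=0 E=3 S=0 W=0
Step 5 [EW]: N:wait,E:car2-GO,S:wait,W:empty | queues: N=0 E=2 S=0 W=0
Step 6 [EW]: N:wait,E:car3-GO,S:wait,W:empty | queues: N=0 E=1 S=0 W=0
Step 7 [EW]: N:wait,E:car5-GO,S:wait,W:empty | queues: N=0 E=0 S=0 W=0
Car 7 crosses at step 3

3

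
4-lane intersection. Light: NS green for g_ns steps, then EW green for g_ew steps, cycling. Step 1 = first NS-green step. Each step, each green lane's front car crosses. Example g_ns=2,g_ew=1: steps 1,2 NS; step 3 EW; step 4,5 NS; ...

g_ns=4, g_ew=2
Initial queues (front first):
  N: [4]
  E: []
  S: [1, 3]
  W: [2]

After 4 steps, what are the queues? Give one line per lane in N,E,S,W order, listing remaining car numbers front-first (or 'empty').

Step 1 [NS]: N:car4-GO,E:wait,S:car1-GO,W:wait | queues: N=0 E=0 S=1 W=1
Step 2 [NS]: N:empty,E:wait,S:car3-GO,W:wait | queues: N=0 E=0 S=0 W=1
Step 3 [NS]: N:empty,E:wait,S:empty,W:wait | queues: N=0 E=0 S=0 W=1
Step 4 [NS]: N:empty,E:wait,S:empty,W:wait | queues: N=0 E=0 S=0 W=1

N: empty
E: empty
S: empty
W: 2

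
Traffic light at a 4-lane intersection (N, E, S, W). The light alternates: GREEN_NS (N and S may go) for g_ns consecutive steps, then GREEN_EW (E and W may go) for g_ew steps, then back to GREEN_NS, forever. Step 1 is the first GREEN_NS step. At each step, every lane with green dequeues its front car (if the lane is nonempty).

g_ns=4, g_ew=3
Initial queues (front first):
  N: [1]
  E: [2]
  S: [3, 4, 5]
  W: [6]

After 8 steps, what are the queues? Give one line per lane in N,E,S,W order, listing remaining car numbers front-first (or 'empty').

Step 1 [NS]: N:car1-GO,E:wait,S:car3-GO,W:wait | queues: N=0 E=1 S=2 W=1
Step 2 [NS]: N:empty,E:wait,S:car4-GO,W:wait | queues: N=0 E=1 S=1 W=1
Step 3 [NS]: N:empty,E:wait,S:car5-GO,W:wait | queues: N=0 E=1 S=0 W=1
Step 4 [NS]: N:empty,E:wait,S:empty,W:wait | queues: N=0 E=1 S=0 W=1
Step 5 [EW]: N:wait,E:car2-GO,S:wait,W:car6-GO | queues: N=0 E=0 S=0 W=0

N: empty
E: empty
S: empty
W: empty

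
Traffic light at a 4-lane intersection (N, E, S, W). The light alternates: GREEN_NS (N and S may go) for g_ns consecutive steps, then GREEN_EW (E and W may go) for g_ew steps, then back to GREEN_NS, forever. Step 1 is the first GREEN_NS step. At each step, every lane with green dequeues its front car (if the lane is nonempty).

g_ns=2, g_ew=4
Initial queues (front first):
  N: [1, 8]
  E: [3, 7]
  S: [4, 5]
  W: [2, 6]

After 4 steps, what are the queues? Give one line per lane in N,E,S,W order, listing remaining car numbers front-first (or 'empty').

Step 1 [NS]: N:car1-GO,E:wait,S:car4-GO,W:wait | queues: N=1 E=2 S=1 W=2
Step 2 [NS]: N:car8-GO,E:wait,S:car5-GO,W:wait | queues: N=0 E=2 S=0 W=2
Step 3 [EW]: N:wait,E:car3-GO,S:wait,W:car2-GO | queues: N=0 E=1 S=0 W=1
Step 4 [EW]: N:wait,E:car7-GO,S:wait,W:car6-GO | queues: N=0 E=0 S=0 W=0

N: empty
E: empty
S: empty
W: empty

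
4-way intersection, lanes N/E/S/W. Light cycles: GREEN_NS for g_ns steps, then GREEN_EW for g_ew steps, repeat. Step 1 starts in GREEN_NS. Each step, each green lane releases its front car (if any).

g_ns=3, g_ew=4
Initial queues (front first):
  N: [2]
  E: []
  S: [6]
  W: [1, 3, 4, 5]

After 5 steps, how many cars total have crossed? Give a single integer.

Step 1 [NS]: N:car2-GO,E:wait,S:car6-GO,W:wait | queues: N=0 E=0 S=0 W=4
Step 2 [NS]: N:empty,E:wait,S:empty,W:wait | queues: N=0 E=0 S=0 W=4
Step 3 [NS]: N:empty,E:wait,S:empty,W:wait | queues: N=0 E=0 S=0 W=4
Step 4 [EW]: N:wait,E:empty,S:wait,W:car1-GO | queues: N=0 E=0 S=0 W=3
Step 5 [EW]: N:wait,E:empty,S:wait,W:car3-GO | queues: N=0 E=0 S=0 W=2
Cars crossed by step 5: 4

Answer: 4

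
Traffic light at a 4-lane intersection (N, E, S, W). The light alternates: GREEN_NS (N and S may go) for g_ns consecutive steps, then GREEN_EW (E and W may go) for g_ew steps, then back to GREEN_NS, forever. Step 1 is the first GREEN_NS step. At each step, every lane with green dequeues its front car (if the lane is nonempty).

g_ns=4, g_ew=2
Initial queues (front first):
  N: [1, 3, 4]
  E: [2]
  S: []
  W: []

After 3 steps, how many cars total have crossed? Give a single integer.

Answer: 3

Derivation:
Step 1 [NS]: N:car1-GO,E:wait,S:empty,W:wait | queues: N=2 E=1 S=0 W=0
Step 2 [NS]: N:car3-GO,E:wait,S:empty,W:wait | queues: N=1 E=1 S=0 W=0
Step 3 [NS]: N:car4-GO,E:wait,S:empty,W:wait | queues: N=0 E=1 S=0 W=0
Cars crossed by step 3: 3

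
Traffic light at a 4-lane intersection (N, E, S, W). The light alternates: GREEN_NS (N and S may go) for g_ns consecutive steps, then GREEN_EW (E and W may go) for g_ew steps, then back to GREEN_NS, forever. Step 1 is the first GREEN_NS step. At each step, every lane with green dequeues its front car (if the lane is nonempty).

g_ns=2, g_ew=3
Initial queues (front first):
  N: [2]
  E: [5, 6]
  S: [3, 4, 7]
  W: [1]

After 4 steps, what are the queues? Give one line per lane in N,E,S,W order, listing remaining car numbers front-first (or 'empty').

Step 1 [NS]: N:car2-GO,E:wait,S:car3-GO,W:wait | queues: N=0 E=2 S=2 W=1
Step 2 [NS]: N:empty,E:wait,S:car4-GO,W:wait | queues: N=0 E=2 S=1 W=1
Step 3 [EW]: N:wait,E:car5-GO,S:wait,W:car1-GO | queues: N=0 E=1 S=1 W=0
Step 4 [EW]: N:wait,E:car6-GO,S:wait,W:empty | queues: N=0 E=0 S=1 W=0

N: empty
E: empty
S: 7
W: empty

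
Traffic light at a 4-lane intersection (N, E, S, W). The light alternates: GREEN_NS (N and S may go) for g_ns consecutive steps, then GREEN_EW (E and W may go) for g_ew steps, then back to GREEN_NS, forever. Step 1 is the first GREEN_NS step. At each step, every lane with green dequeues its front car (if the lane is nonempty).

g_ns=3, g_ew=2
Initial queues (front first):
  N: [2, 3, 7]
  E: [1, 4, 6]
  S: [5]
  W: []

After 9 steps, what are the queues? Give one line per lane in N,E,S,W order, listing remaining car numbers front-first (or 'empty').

Step 1 [NS]: N:car2-GO,E:wait,S:car5-GO,W:wait | queues: N=2 E=3 S=0 W=0
Step 2 [NS]: N:car3-GO,E:wait,S:empty,W:wait | queues: N=1 E=3 S=0 W=0
Step 3 [NS]: N:car7-GO,E:wait,S:empty,W:wait | queues: N=0 E=3 S=0 W=0
Step 4 [EW]: N:wait,E:car1-GO,S:wait,W:empty | queues: N=0 E=2 S=0 W=0
Step 5 [EW]: N:wait,E:car4-GO,S:wait,W:empty | queues: N=0 E=1 S=0 W=0
Step 6 [NS]: N:empty,E:wait,S:empty,W:wait | queues: N=0 E=1 S=0 W=0
Step 7 [NS]: N:empty,E:wait,S:empty,W:wait | queues: N=0 E=1 S=0 W=0
Step 8 [NS]: N:empty,E:wait,S:empty,W:wait | queues: N=0 E=1 S=0 W=0
Step 9 [EW]: N:wait,E:car6-GO,S:wait,W:empty | queues: N=0 E=0 S=0 W=0

N: empty
E: empty
S: empty
W: empty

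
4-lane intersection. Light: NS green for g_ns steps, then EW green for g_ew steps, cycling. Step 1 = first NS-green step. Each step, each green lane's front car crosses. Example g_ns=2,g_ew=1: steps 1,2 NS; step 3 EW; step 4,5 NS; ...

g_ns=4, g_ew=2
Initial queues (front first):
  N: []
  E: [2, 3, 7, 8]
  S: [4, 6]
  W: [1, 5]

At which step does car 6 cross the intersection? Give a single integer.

Step 1 [NS]: N:empty,E:wait,S:car4-GO,W:wait | queues: N=0 E=4 S=1 W=2
Step 2 [NS]: N:empty,E:wait,S:car6-GO,W:wait | queues: N=0 E=4 S=0 W=2
Step 3 [NS]: N:empty,E:wait,S:empty,W:wait | queues: N=0 E=4 S=0 W=2
Step 4 [NS]: N:empty,E:wait,S:empty,W:wait | queues: N=0 E=4 S=0 W=2
Step 5 [EW]: N:wait,E:car2-GO,S:wait,W:car1-GO | queues: N=0 E=3 S=0 W=1
Step 6 [EW]: N:wait,E:car3-GO,S:wait,W:car5-GO | queues: N=0 E=2 S=0 W=0
Step 7 [NS]: N:empty,E:wait,S:empty,W:wait | queues: N=0 E=2 S=0 W=0
Step 8 [NS]: N:empty,E:wait,S:empty,W:wait | queues: N=0 E=2 S=0 W=0
Step 9 [NS]: N:empty,E:wait,S:empty,W:wait | queues: N=0 E=2 S=0 W=0
Step 10 [NS]: N:empty,E:wait,S:empty,W:wait | queues: N=0 E=2 S=0 W=0
Step 11 [EW]: N:wait,E:car7-GO,S:wait,W:empty | queues: N=0 E=1 S=0 W=0
Step 12 [EW]: N:wait,E:car8-GO,S:wait,W:empty | queues: N=0 E=0 S=0 W=0
Car 6 crosses at step 2

2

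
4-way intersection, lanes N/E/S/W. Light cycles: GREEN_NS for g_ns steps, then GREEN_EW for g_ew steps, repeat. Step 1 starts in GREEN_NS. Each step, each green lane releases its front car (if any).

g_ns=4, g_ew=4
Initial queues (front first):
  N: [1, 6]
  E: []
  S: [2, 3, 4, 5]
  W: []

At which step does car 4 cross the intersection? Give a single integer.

Step 1 [NS]: N:car1-GO,E:wait,S:car2-GO,W:wait | queues: N=1 E=0 S=3 W=0
Step 2 [NS]: N:car6-GO,E:wait,S:car3-GO,W:wait | queues: N=0 E=0 S=2 W=0
Step 3 [NS]: N:empty,E:wait,S:car4-GO,W:wait | queues: N=0 E=0 S=1 W=0
Step 4 [NS]: N:empty,E:wait,S:car5-GO,W:wait | queues: N=0 E=0 S=0 W=0
Car 4 crosses at step 3

3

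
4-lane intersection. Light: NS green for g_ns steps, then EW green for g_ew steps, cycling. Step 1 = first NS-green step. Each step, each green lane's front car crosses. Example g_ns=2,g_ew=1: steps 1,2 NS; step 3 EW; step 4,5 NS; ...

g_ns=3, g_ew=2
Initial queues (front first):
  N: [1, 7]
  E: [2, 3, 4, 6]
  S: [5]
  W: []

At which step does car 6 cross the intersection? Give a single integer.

Step 1 [NS]: N:car1-GO,E:wait,S:car5-GO,W:wait | queues: N=1 E=4 S=0 W=0
Step 2 [NS]: N:car7-GO,E:wait,S:empty,W:wait | queues: N=0 E=4 S=0 W=0
Step 3 [NS]: N:empty,E:wait,S:empty,W:wait | queues: N=0 E=4 S=0 W=0
Step 4 [EW]: N:wait,E:car2-GO,S:wait,W:empty | queues: N=0 E=3 S=0 W=0
Step 5 [EW]: N:wait,E:car3-GO,S:wait,W:empty | queues: N=0 E=2 S=0 W=0
Step 6 [NS]: N:empty,E:wait,S:empty,W:wait | queues: N=0 E=2 S=0 W=0
Step 7 [NS]: N:empty,E:wait,S:empty,W:wait | queues: N=0 E=2 S=0 W=0
Step 8 [NS]: N:empty,E:wait,S:empty,W:wait | queues: N=0 E=2 S=0 W=0
Step 9 [EW]: N:wait,E:car4-GO,S:wait,W:empty | queues: N=0 E=1 S=0 W=0
Step 10 [EW]: N:wait,E:car6-GO,S:wait,W:empty | queues: N=0 E=0 S=0 W=0
Car 6 crosses at step 10

10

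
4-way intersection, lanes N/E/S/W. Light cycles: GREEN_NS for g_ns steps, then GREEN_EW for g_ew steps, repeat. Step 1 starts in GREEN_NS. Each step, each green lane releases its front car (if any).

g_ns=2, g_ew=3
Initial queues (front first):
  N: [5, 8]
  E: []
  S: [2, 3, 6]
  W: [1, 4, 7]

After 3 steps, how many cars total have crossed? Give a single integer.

Step 1 [NS]: N:car5-GO,E:wait,S:car2-GO,W:wait | queues: N=1 E=0 S=2 W=3
Step 2 [NS]: N:car8-GO,E:wait,S:car3-GO,W:wait | queues: N=0 E=0 S=1 W=3
Step 3 [EW]: N:wait,E:empty,S:wait,W:car1-GO | queues: N=0 E=0 S=1 W=2
Cars crossed by step 3: 5

Answer: 5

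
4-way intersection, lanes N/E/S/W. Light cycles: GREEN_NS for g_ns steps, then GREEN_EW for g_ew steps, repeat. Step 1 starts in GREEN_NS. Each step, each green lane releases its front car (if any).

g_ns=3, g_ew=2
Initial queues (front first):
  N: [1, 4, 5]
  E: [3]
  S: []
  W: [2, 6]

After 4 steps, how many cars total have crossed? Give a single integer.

Step 1 [NS]: N:car1-GO,E:wait,S:empty,W:wait | queues: N=2 E=1 S=0 W=2
Step 2 [NS]: N:car4-GO,E:wait,S:empty,W:wait | queues: N=1 E=1 S=0 W=2
Step 3 [NS]: N:car5-GO,E:wait,S:empty,W:wait | queues: N=0 E=1 S=0 W=2
Step 4 [EW]: N:wait,E:car3-GO,S:wait,W:car2-GO | queues: N=0 E=0 S=0 W=1
Cars crossed by step 4: 5

Answer: 5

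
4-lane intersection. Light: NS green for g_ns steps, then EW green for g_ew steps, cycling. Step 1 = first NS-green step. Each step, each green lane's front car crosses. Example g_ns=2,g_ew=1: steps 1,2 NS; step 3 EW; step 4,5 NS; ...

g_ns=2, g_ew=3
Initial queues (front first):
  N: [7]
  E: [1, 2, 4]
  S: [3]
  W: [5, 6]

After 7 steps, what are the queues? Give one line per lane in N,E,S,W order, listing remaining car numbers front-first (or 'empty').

Step 1 [NS]: N:car7-GO,E:wait,S:car3-GO,W:wait | queues: N=0 E=3 S=0 W=2
Step 2 [NS]: N:empty,E:wait,S:empty,W:wait | queues: N=0 E=3 S=0 W=2
Step 3 [EW]: N:wait,E:car1-GO,S:wait,W:car5-GO | queues: N=0 E=2 S=0 W=1
Step 4 [EW]: N:wait,E:car2-GO,S:wait,W:car6-GO | queues: N=0 E=1 S=0 W=0
Step 5 [EW]: N:wait,E:car4-GO,S:wait,W:empty | queues: N=0 E=0 S=0 W=0

N: empty
E: empty
S: empty
W: empty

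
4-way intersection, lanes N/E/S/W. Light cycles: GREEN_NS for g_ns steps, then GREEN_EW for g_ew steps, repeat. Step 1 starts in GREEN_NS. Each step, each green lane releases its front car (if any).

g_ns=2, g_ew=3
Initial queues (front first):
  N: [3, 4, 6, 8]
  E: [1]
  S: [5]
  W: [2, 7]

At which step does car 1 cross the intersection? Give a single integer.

Step 1 [NS]: N:car3-GO,E:wait,S:car5-GO,W:wait | queues: N=3 E=1 S=0 W=2
Step 2 [NS]: N:car4-GO,E:wait,S:empty,W:wait | queues: N=2 E=1 S=0 W=2
Step 3 [EW]: N:wait,E:car1-GO,S:wait,W:car2-GO | queues: N=2 E=0 S=0 W=1
Step 4 [EW]: N:wait,E:empty,S:wait,W:car7-GO | queues: N=2 E=0 S=0 W=0
Step 5 [EW]: N:wait,E:empty,S:wait,W:empty | queues: N=2 E=0 S=0 W=0
Step 6 [NS]: N:car6-GO,E:wait,S:empty,W:wait | queues: N=1 E=0 S=0 W=0
Step 7 [NS]: N:car8-GO,E:wait,S:empty,W:wait | queues: N=0 E=0 S=0 W=0
Car 1 crosses at step 3

3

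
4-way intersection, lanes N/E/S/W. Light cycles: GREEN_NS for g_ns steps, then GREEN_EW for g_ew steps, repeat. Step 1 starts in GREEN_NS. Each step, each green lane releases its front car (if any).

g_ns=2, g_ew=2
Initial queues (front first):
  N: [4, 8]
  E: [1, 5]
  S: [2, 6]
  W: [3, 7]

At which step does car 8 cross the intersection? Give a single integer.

Step 1 [NS]: N:car4-GO,E:wait,S:car2-GO,W:wait | queues: N=1 E=2 S=1 W=2
Step 2 [NS]: N:car8-GO,E:wait,S:car6-GO,W:wait | queues: N=0 E=2 S=0 W=2
Step 3 [EW]: N:wait,E:car1-GO,S:wait,W:car3-GO | queues: N=0 E=1 S=0 W=1
Step 4 [EW]: N:wait,E:car5-GO,S:wait,W:car7-GO | queues: N=0 E=0 S=0 W=0
Car 8 crosses at step 2

2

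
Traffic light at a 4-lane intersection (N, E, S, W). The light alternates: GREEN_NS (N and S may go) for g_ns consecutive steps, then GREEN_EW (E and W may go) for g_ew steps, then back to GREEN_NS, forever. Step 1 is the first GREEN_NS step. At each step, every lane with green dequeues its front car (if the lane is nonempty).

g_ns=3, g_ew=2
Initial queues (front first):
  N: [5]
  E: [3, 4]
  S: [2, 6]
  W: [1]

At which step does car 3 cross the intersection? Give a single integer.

Step 1 [NS]: N:car5-GO,E:wait,S:car2-GO,W:wait | queues: N=0 E=2 S=1 W=1
Step 2 [NS]: N:empty,E:wait,S:car6-GO,W:wait | queues: N=0 E=2 S=0 W=1
Step 3 [NS]: N:empty,E:wait,S:empty,W:wait | queues: N=0 E=2 S=0 W=1
Step 4 [EW]: N:wait,E:car3-GO,S:wait,W:car1-GO | queues: N=0 E=1 S=0 W=0
Step 5 [EW]: N:wait,E:car4-GO,S:wait,W:empty | queues: N=0 E=0 S=0 W=0
Car 3 crosses at step 4

4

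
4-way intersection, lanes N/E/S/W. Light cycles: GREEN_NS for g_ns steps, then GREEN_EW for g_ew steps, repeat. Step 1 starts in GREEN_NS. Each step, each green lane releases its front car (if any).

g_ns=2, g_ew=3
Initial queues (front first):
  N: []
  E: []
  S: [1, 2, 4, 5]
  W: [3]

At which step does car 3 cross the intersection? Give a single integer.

Step 1 [NS]: N:empty,E:wait,S:car1-GO,W:wait | queues: N=0 E=0 S=3 W=1
Step 2 [NS]: N:empty,E:wait,S:car2-GO,W:wait | queues: N=0 E=0 S=2 W=1
Step 3 [EW]: N:wait,E:empty,S:wait,W:car3-GO | queues: N=0 E=0 S=2 W=0
Step 4 [EW]: N:wait,E:empty,S:wait,W:empty | queues: N=0 E=0 S=2 W=0
Step 5 [EW]: N:wait,E:empty,S:wait,W:empty | queues: N=0 E=0 S=2 W=0
Step 6 [NS]: N:empty,E:wait,S:car4-GO,W:wait | queues: N=0 E=0 S=1 W=0
Step 7 [NS]: N:empty,E:wait,S:car5-GO,W:wait | queues: N=0 E=0 S=0 W=0
Car 3 crosses at step 3

3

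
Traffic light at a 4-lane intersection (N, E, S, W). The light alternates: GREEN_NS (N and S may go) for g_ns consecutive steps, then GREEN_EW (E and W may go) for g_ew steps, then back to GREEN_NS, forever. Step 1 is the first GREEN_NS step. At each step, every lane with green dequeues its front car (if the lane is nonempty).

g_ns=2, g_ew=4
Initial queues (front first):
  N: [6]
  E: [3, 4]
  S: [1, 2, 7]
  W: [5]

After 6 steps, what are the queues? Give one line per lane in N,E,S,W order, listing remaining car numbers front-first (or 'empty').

Step 1 [NS]: N:car6-GO,E:wait,S:car1-GO,W:wait | queues: N=0 E=2 S=2 W=1
Step 2 [NS]: N:empty,E:wait,S:car2-GO,W:wait | queues: N=0 E=2 S=1 W=1
Step 3 [EW]: N:wait,E:car3-GO,S:wait,W:car5-GO | queues: N=0 E=1 S=1 W=0
Step 4 [EW]: N:wait,E:car4-GO,S:wait,W:empty | queues: N=0 E=0 S=1 W=0
Step 5 [EW]: N:wait,E:empty,S:wait,W:empty | queues: N=0 E=0 S=1 W=0
Step 6 [EW]: N:wait,E:empty,S:wait,W:empty | queues: N=0 E=0 S=1 W=0

N: empty
E: empty
S: 7
W: empty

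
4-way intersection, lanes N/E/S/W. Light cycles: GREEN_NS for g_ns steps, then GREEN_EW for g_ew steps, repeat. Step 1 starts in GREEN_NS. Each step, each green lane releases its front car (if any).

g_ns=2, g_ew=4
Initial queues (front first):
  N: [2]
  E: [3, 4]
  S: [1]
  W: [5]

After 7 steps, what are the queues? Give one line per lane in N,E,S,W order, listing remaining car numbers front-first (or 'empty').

Step 1 [NS]: N:car2-GO,E:wait,S:car1-GO,W:wait | queues: N=0 E=2 S=0 W=1
Step 2 [NS]: N:empty,E:wait,S:empty,W:wait | queues: N=0 E=2 S=0 W=1
Step 3 [EW]: N:wait,E:car3-GO,S:wait,W:car5-GO | queues: N=0 E=1 S=0 W=0
Step 4 [EW]: N:wait,E:car4-GO,S:wait,W:empty | queues: N=0 E=0 S=0 W=0

N: empty
E: empty
S: empty
W: empty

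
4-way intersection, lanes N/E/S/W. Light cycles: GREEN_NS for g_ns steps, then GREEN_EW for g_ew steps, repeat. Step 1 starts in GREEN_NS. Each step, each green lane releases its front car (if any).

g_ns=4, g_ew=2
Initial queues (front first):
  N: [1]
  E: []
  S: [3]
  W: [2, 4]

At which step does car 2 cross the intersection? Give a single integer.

Step 1 [NS]: N:car1-GO,E:wait,S:car3-GO,W:wait | queues: N=0 E=0 S=0 W=2
Step 2 [NS]: N:empty,E:wait,S:empty,W:wait | queues: N=0 E=0 S=0 W=2
Step 3 [NS]: N:empty,E:wait,S:empty,W:wait | queues: N=0 E=0 S=0 W=2
Step 4 [NS]: N:empty,E:wait,S:empty,W:wait | queues: N=0 E=0 S=0 W=2
Step 5 [EW]: N:wait,E:empty,S:wait,W:car2-GO | queues: N=0 E=0 S=0 W=1
Step 6 [EW]: N:wait,E:empty,S:wait,W:car4-GO | queues: N=0 E=0 S=0 W=0
Car 2 crosses at step 5

5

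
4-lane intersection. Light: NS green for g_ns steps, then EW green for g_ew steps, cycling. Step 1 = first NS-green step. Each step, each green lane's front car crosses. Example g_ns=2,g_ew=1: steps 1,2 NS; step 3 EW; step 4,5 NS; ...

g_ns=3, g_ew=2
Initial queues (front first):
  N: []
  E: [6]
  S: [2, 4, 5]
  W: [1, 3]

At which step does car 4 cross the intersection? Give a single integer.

Step 1 [NS]: N:empty,E:wait,S:car2-GO,W:wait | queues: N=0 E=1 S=2 W=2
Step 2 [NS]: N:empty,E:wait,S:car4-GO,W:wait | queues: N=0 E=1 S=1 W=2
Step 3 [NS]: N:empty,E:wait,S:car5-GO,W:wait | queues: N=0 E=1 S=0 W=2
Step 4 [EW]: N:wait,E:car6-GO,S:wait,W:car1-GO | queues: N=0 E=0 S=0 W=1
Step 5 [EW]: N:wait,E:empty,S:wait,W:car3-GO | queues: N=0 E=0 S=0 W=0
Car 4 crosses at step 2

2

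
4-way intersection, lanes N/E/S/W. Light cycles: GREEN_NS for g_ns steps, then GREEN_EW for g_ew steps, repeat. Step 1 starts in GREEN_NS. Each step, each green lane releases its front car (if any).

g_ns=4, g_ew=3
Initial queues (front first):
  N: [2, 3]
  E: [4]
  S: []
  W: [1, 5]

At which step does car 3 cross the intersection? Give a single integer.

Step 1 [NS]: N:car2-GO,E:wait,S:empty,W:wait | queues: N=1 E=1 S=0 W=2
Step 2 [NS]: N:car3-GO,E:wait,S:empty,W:wait | queues: N=0 E=1 S=0 W=2
Step 3 [NS]: N:empty,E:wait,S:empty,W:wait | queues: N=0 E=1 S=0 W=2
Step 4 [NS]: N:empty,E:wait,S:empty,W:wait | queues: N=0 E=1 S=0 W=2
Step 5 [EW]: N:wait,E:car4-GO,S:wait,W:car1-GO | queues: N=0 E=0 S=0 W=1
Step 6 [EW]: N:wait,E:empty,S:wait,W:car5-GO | queues: N=0 E=0 S=0 W=0
Car 3 crosses at step 2

2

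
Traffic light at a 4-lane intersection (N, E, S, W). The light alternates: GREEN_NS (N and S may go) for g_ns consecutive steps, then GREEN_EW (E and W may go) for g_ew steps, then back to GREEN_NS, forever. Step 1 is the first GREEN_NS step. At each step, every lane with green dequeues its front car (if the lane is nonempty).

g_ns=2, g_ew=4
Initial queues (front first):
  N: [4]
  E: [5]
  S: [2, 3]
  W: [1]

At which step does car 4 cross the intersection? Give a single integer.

Step 1 [NS]: N:car4-GO,E:wait,S:car2-GO,W:wait | queues: N=0 E=1 S=1 W=1
Step 2 [NS]: N:empty,E:wait,S:car3-GO,W:wait | queues: N=0 E=1 S=0 W=1
Step 3 [EW]: N:wait,E:car5-GO,S:wait,W:car1-GO | queues: N=0 E=0 S=0 W=0
Car 4 crosses at step 1

1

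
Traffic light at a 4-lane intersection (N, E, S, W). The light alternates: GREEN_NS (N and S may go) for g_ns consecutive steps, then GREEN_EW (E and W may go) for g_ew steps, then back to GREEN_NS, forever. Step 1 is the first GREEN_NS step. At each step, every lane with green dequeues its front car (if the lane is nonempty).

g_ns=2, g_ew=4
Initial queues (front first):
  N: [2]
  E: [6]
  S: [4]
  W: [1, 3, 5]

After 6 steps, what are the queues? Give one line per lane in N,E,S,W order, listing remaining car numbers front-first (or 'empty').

Step 1 [NS]: N:car2-GO,E:wait,S:car4-GO,W:wait | queues: N=0 E=1 S=0 W=3
Step 2 [NS]: N:empty,E:wait,S:empty,W:wait | queues: N=0 E=1 S=0 W=3
Step 3 [EW]: N:wait,E:car6-GO,S:wait,W:car1-GO | queues: N=0 E=0 S=0 W=2
Step 4 [EW]: N:wait,E:empty,S:wait,W:car3-GO | queues: N=0 E=0 S=0 W=1
Step 5 [EW]: N:wait,E:empty,S:wait,W:car5-GO | queues: N=0 E=0 S=0 W=0

N: empty
E: empty
S: empty
W: empty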